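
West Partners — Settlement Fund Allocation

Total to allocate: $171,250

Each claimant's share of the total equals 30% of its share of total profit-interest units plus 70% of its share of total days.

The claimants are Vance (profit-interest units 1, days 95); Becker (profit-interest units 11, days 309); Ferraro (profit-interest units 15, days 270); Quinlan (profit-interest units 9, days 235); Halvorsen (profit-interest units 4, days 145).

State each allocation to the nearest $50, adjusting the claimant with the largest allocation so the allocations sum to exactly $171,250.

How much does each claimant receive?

Totals — profit-interest units 40, days 1,054.
Blended shares (30% profit-interest units + 70% days): Vance 0.0706; Becker 0.2877; Ferraro 0.2918; Quinlan 0.2236; Halvorsen 0.1263.
Pro-rata amounts: Vance 12,089.05; Becker 49,271.74; Ferraro 49,973.64; Quinlan 38,286.72; Halvorsen 21,628.84.
At nearest $50: Vance $12,100; Becker $49,250; Ferraro $49,950; Quinlan $38,300; Halvorsen $21,650. Sum = $171,250.
No rounding difference to absorb.

Vance: $12,100 | Becker: $49,250 | Ferraro: $49,950 | Quinlan: $38,300 | Halvorsen: $21,650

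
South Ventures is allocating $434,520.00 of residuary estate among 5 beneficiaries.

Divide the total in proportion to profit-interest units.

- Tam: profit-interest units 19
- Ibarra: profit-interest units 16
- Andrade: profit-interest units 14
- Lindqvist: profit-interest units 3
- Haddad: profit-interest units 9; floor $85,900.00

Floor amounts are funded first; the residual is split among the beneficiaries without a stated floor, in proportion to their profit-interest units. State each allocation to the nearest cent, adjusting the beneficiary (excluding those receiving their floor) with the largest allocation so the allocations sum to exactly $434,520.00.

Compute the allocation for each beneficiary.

Guaranteed amounts: Haddad $85,900.00. Remaining pool $348,620.00.
Remaining pool split over remaining profit-interest units 52: Tam 127,380.3846 → $127,380.38; Ibarra 107,267.6923 → $107,267.69; Andrade 93,859.2308 → $93,859.23; Lindqvist 20,112.6923 → $20,112.69.
Rounding difference +$0.01 applied to Tam → $127,380.39.

Tam: $127,380.39 · Ibarra: $107,267.69 · Andrade: $93,859.23 · Lindqvist: $20,112.69 · Haddad: $85,900.00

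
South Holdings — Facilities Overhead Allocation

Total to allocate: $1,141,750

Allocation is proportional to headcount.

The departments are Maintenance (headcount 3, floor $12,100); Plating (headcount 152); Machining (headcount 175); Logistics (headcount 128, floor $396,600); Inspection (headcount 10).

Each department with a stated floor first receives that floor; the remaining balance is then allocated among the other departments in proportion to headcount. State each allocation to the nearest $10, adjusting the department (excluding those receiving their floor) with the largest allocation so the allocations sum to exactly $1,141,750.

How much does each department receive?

Maintenance: $12,100 · Plating: $330,630 · Machining: $380,670 · Logistics: $396,600 · Inspection: $21,750

Minimums first: Maintenance $12,100; Logistics $396,600. Residual $733,050.
Residual split over remaining headcount 337: Plating 330,633.83 → $330,630; Machining 380,663.95 → $380,660; Inspection 21,752.23 → $21,750.
Rounding difference +$10 applied to Machining → $380,670.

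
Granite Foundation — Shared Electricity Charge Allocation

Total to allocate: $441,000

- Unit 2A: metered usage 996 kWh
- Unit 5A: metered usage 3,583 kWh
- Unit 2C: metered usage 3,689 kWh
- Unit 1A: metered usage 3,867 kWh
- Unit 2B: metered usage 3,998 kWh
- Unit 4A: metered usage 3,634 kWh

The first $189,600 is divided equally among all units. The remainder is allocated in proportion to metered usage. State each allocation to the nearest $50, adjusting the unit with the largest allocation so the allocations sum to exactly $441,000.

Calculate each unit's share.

First tranche $189,600 split equally: $31,600 each.
Remainder $251,400 by metered usage (total 19,767): Unit 2A 12,667.29 → $12,650; Unit 5A 45,569.19 → $45,550; Unit 2C 46,917.32 → $46,900; Unit 1A 49,181.15 → $49,200; Unit 2B 50,847.23 → $50,850; Unit 4A 46,217.82 → $46,200.
Rounding difference +$50 on remainder applied to Unit 2B.
Totals: Unit 2A $31,600 + $12,650 = $44,250; Unit 5A $31,600 + $45,550 = $77,150; Unit 2C $31,600 + $46,900 = $78,500; Unit 1A $31,600 + $49,200 = $80,800; Unit 2B $31,600 + $50,900 = $82,500; Unit 4A $31,600 + $46,200 = $77,800.

Unit 2A: $44,250 · Unit 5A: $77,150 · Unit 2C: $78,500 · Unit 1A: $80,800 · Unit 2B: $82,500 · Unit 4A: $77,800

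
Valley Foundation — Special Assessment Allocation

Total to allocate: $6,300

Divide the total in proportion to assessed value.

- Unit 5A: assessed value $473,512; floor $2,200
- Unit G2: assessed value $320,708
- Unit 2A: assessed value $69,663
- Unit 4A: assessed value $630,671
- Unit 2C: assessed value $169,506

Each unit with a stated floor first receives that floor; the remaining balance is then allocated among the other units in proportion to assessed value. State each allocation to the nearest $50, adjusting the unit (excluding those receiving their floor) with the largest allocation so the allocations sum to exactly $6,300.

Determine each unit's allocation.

Unit 5A: $2,200; Unit G2: $1,100; Unit 2A: $250; Unit 4A: $2,150; Unit 2C: $600

Minimums first: Unit 5A $2,200. Balance $4,100.
Balance split over remaining assessed value 1,190,548: Unit G2 1,104.45 → $1,100; Unit 2A 239.90 → $250; Unit 4A 2,171.90 → $2,150; Unit 2C 583.74 → $600.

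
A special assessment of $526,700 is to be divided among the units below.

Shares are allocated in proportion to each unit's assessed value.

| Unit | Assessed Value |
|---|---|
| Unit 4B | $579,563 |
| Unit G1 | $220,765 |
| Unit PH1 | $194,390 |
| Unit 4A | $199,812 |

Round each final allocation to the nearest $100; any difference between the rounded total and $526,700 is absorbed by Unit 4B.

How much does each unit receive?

Assessed value total: 1,194,530.
Proportional shares: Unit 4B 579,563/1,194,530 × $526,700 = 255,544.72; Unit G1 220,765/1,194,530 × $526,700 = 97,341.15; Unit PH1 194,390/1,194,530 × $526,700 = 85,711.71; Unit 4A 199,812/1,194,530 × $526,700 = 88,102.42.
After rounding ($100): Unit 4B $255,500; Unit G1 $97,300; Unit PH1 $85,700; Unit 4A $88,100. Sum = $526,600.
Difference $526,700 − $526,600 = +$100 applied to Unit 4B: Unit 4B becomes $255,600.

Unit 4B: $255,600 | Unit G1: $97,300 | Unit PH1: $85,700 | Unit 4A: $88,100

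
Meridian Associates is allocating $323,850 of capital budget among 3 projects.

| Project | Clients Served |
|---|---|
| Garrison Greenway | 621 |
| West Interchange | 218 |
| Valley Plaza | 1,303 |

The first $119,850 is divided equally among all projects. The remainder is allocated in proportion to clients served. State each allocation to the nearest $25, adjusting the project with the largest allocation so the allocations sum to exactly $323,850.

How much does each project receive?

First tranche $119,850 split equally: $39,950 each.
Remainder $204,000 by clients served (total 2,142): Garrison Greenway 59,142.86 → $59,150; West Interchange 20,761.90 → $20,750; Valley Plaza 124,095.24 → $124,100.
Totals: Garrison Greenway $39,950 + $59,150 = $99,100; West Interchange $39,950 + $20,750 = $60,700; Valley Plaza $39,950 + $124,100 = $164,050.

Garrison Greenway: $99,100; West Interchange: $60,700; Valley Plaza: $164,050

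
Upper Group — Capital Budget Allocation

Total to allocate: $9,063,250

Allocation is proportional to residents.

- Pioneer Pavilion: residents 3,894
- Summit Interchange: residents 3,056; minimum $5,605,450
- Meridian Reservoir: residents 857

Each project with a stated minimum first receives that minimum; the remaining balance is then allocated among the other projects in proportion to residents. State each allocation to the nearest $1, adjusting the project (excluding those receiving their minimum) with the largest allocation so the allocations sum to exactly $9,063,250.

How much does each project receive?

Pioneer Pavilion: $2,834,071; Summit Interchange: $5,605,450; Meridian Reservoir: $623,729

Guaranteed amounts: Summit Interchange $5,605,450. Residual $3,457,800.
Residual split over remaining residents 4,751: Pioneer Pavilion 2,834,071.40 → $2,834,071; Meridian Reservoir 623,728.60 → $623,729.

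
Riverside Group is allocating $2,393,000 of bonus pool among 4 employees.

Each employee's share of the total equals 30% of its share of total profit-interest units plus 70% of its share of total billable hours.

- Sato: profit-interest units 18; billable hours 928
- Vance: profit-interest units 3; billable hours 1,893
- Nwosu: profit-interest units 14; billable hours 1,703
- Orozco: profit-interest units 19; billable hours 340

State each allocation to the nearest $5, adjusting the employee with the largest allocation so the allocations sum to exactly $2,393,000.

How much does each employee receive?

Profit-interest units total 54; billable hours total 4,864.
Combined weights (30% profit-interest units + 70% billable hours): Sato 0.2336; Vance 0.2891; Nwosu 0.3229; Orozco 0.1545.
Pro-rata amounts: Sato 558,891.45; Vance 691,808.56; Nwosu 772,613.85; Orozco 369,686.14.
At nearest $5: Sato $558,890; Vance $691,810; Nwosu $772,615; Orozco $369,685. Sum = $2,393,000.
Rounded total matches; no reconciliation needed.

Sato: $558,890 | Vance: $691,810 | Nwosu: $772,615 | Orozco: $369,685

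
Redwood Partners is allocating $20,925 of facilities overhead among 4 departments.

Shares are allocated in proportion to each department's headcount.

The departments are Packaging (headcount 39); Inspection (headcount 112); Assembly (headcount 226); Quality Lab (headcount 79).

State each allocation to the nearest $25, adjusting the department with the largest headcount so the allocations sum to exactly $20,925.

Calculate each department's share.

Packaging: $1,800 · Inspection: $5,150 · Assembly: $10,350 · Quality Lab: $3,625

Headcount total: 456.
Proportional shares: Packaging 39/456 × $20,925 = 1,789.64; Inspection 112/456 × $20,925 = 5,139.47; Assembly 226/456 × $20,925 = 10,370.72; Quality Lab 79/456 × $20,925 = 3,625.16.
After rounding ($25): Packaging $1,800; Inspection $5,150; Assembly $10,375; Quality Lab $3,625. Sum = $20,950.
Difference $20,925 − $20,950 = −$25 applied to largest headcount (Assembly): Assembly becomes $10,350.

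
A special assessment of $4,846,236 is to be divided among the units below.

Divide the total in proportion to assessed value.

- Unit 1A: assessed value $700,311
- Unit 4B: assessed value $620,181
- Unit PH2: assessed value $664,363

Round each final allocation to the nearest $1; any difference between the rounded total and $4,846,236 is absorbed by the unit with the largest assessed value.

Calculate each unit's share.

Unit 1A: $1,709,885 | Unit 4B: $1,514,238 | Unit PH2: $1,622,113

Sum of assessed value: 1,984,855.
Raw shares: Unit 1A 700,311/1,984,855 × $4,846,236 = 1,709,884.29; Unit 4B 620,181/1,984,855 × $4,846,236 = 1,514,238.31; Unit PH2 664,363/1,984,855 × $4,846,236 = 1,622,113.40.
Rounded to nearest $1: Unit 1A $1,709,884; Unit 4B $1,514,238; Unit PH2 $1,622,113. Sum = $4,846,235.
Difference $4,846,236 − $4,846,235 = +$1 applied to largest assessed value (Unit 1A): Unit 1A becomes $1,709,885.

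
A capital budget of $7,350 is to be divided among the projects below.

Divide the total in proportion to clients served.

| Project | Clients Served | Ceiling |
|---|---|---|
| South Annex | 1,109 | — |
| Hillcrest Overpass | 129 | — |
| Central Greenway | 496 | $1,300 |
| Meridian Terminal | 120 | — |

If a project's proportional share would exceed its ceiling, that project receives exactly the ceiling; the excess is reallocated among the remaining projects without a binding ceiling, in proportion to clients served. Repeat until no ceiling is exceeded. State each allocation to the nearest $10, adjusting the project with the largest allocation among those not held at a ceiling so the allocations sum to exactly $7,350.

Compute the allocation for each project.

South Annex: $4,950; Hillcrest Overpass: $570; Central Greenway: $1,300; Meridian Terminal: $530

Combined clients served = 1,854.
Unconstrained shares: South Annex 4,396.52; Hillcrest Overpass 511.41; Central Greenway 1,966.34; Meridian Terminal 475.73.
Held at cap: Central Greenway ($1,300); balance $6,050 reallocated over remaining clients served 1,358.
Remaining shares: South Annex 4,940.68 → $4,940; Hillcrest Overpass 574.71 → $570; Meridian Terminal 534.61 → $530.
Rounding difference +$10 applied to South Annex → $4,950.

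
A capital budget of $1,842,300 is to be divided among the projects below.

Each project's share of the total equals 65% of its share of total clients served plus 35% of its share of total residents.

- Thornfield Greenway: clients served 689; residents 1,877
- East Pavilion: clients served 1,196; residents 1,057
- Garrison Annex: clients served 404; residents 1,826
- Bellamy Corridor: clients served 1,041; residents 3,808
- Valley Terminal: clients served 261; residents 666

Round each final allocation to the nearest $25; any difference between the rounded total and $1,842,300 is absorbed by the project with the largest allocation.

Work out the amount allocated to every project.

Clients served total 3,591; residents total 9,234.
Combined weights (65% clients served + 35% residents): Thornfield Greenway 0.1959; East Pavilion 0.2565; Garrison Annex 0.1423; Bellamy Corridor 0.3328; Valley Terminal 0.0725.
Raw shares: Thornfield Greenway 360,831.49; East Pavilion 472,641.24; Garrison Annex 262,230.90; Bellamy Corridor 613,053.98; Valley Terminal 133,542.38.
After rounding ($25): Thornfield Greenway $360,825; East Pavilion $472,650; Garrison Annex $262,225; Bellamy Corridor $613,050; Valley Terminal $133,550. Sum = $1,842,300.
Sum already equals the total — no adjustment.

Thornfield Greenway: $360,825 · East Pavilion: $472,650 · Garrison Annex: $262,225 · Bellamy Corridor: $613,050 · Valley Terminal: $133,550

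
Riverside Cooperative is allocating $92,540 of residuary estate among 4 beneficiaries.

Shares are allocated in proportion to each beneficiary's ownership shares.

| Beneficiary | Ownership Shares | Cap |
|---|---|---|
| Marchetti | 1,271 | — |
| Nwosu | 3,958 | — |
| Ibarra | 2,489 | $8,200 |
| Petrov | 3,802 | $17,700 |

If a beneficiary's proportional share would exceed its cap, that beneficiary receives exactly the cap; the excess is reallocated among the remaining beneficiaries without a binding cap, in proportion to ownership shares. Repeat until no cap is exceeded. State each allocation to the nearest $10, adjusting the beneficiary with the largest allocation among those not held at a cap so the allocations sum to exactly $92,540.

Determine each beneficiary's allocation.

Sum of ownership shares: 11,520.
Proportional shares (ignoring caps): Marchetti 10,209.93; Nwosu 31,794.56; Ibarra 19,994.10; Petrov 30,541.41.
Cap binds for Ibarra ($8,200), Petrov ($17,700); residual $66,640 reallocated over remaining ownership shares 5,229.
Shares after redistribution: Marchetti 16,198.02 → $16,200; Nwosu 50,441.98 → $50,440.

Marchetti: $16,200 · Nwosu: $50,440 · Ibarra: $8,200 · Petrov: $17,700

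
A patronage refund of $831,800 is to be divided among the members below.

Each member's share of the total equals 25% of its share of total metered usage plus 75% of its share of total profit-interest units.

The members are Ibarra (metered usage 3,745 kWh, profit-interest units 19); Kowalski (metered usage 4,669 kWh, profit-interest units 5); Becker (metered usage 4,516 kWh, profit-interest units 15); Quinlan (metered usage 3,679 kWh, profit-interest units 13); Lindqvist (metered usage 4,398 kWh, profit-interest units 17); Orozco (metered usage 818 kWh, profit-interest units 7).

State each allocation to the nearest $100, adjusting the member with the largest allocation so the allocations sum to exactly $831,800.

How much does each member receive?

Metered usage total 21,825; profit-interest units total 76.
Combined weights (25% metered usage + 75% profit-interest units): Ibarra 0.2304; Kowalski 0.1028; Becker 0.1998; Quinlan 0.1704; Lindqvist 0.2181; Orozco 0.0784.
Pro-rata amounts: Ibarra 191,645.10; Kowalski 85,529.29; Becker 166,157.03; Quinlan 141,764.93; Lindqvist 181,449.82; Orozco 65,253.82.
After rounding ($100): Ibarra $191,600; Kowalski $85,500; Becker $166,200; Quinlan $141,800; Lindqvist $181,400; Orozco $65,300. Sum = $831,800.
Sum already equals the total — no adjustment.

Ibarra: $191,600 · Kowalski: $85,500 · Becker: $166,200 · Quinlan: $141,800 · Lindqvist: $181,400 · Orozco: $65,300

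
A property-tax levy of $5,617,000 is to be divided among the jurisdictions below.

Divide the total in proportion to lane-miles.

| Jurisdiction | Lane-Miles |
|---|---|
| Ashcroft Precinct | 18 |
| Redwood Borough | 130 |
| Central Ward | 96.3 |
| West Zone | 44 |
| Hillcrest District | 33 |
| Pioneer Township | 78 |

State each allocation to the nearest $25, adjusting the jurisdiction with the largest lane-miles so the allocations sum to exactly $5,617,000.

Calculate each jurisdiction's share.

Ashcroft Precinct: $253,200; Redwood Borough: $1,828,725; Central Ward: $1,354,675; West Zone: $618,950; Hillcrest District: $464,225; Pioneer Township: $1,097,225

Total lane-miles = 18 + 130 + 96.3 + 44 + 33 + 78 = 399.3.
Pro-rata amounts: Ashcroft Precinct 253,208.11; Redwood Borough 1,828,725.27; Central Ward 1,354,663.41; West Zone 618,953.17; Hillcrest District 464,214.88; Pioneer Township 1,097,235.16.
After rounding ($25): Ashcroft Precinct $253,200; Redwood Borough $1,828,725; Central Ward $1,354,675; West Zone $618,950; Hillcrest District $464,225; Pioneer Township $1,097,225. Sum = $5,617,000.
Rounded total matches; no reconciliation needed.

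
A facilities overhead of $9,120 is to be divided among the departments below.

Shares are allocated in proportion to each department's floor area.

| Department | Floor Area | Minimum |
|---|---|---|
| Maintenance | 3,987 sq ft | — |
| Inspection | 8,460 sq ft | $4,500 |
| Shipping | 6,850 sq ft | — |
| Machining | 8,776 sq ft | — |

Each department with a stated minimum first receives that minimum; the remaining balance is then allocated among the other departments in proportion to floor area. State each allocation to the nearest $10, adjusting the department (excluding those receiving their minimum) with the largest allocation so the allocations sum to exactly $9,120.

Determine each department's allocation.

Maintenance: $940; Inspection: $4,500; Shipping: $1,610; Machining: $2,070

Guaranteed amounts: Inspection $4,500. Residual $4,620.
Residual split over remaining floor area 19,613: Maintenance 939.17 → $940; Shipping 1,613.57 → $1,610; Machining 2,067.26 → $2,070.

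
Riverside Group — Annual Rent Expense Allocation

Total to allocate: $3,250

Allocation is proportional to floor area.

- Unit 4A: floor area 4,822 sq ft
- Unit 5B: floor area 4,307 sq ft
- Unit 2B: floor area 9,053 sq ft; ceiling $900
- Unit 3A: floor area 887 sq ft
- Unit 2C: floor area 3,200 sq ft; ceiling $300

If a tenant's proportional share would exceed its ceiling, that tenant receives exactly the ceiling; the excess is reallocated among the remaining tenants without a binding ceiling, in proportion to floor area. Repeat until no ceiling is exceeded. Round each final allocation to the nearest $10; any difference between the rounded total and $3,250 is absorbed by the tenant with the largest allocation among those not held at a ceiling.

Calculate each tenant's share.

Unit 4A: $990 · Unit 5B: $880 · Unit 2B: $900 · Unit 3A: $180 · Unit 2C: $300

Sum of floor area: 22,269.
Proportional shares (ignoring caps): Unit 4A 703.74; Unit 5B 628.58; Unit 2B 1,321.22; Unit 3A 129.45; Unit 2C 467.02.
Capped: Unit 2B ($900), Unit 2C ($300); remaining pool $2,050 reallocated over remaining floor area 10,016.
Remaining shares: Unit 4A 986.93 → $990; Unit 5B 881.52 → $880; Unit 3A 181.54 → $180.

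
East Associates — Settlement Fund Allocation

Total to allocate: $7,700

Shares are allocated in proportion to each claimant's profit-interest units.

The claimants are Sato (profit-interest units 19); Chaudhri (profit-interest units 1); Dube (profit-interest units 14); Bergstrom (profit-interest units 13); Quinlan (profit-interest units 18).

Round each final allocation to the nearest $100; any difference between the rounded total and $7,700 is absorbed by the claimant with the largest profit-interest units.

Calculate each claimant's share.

Combined profit-interest units = 19 + 1 + 14 + 13 + 18 = 65.
Raw shares: Sato 2,250.77; Chaudhri 118.46; Dube 1,658.46; Bergstrom 1,540.00; Quinlan 2,132.31.
Rounded to nearest $100: Sato $2,300; Chaudhri $100; Dube $1,700; Bergstrom $1,500; Quinlan $2,100. Sum = $7,700.
No rounding difference to absorb.

Sato: $2,300; Chaudhri: $100; Dube: $1,700; Bergstrom: $1,500; Quinlan: $2,100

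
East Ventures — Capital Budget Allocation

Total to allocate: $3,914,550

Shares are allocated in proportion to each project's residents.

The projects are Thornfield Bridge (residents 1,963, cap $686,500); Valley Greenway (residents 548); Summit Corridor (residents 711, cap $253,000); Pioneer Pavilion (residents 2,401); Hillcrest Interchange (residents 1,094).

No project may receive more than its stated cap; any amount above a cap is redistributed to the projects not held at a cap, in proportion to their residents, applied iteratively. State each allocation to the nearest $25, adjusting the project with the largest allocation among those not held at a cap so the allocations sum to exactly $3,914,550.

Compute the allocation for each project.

Thornfield Bridge: $686,500; Valley Greenway: $403,250; Summit Corridor: $253,000; Pioneer Pavilion: $1,766,775; Hillcrest Interchange: $805,025

Residents total: 6,717.
Proportional shares (ignoring caps): Thornfield Bridge 1,144,002.03; Valley Greenway 319,364.81; Summit Corridor 414,358.35; Pioneer Pavilion 1,399,260.76; Hillcrest Interchange 637,564.05.
Held at cap: Thornfield Bridge ($686,500), Summit Corridor ($253,000); residual $2,975,050 reallocated over remaining residents 4,043.
Redistributed shares: Valley Greenway 403,246.95 → $403,250; Pioneer Pavilion 1,766,780.87 → $1,766,775; Hillcrest Interchange 805,022.19 → $805,025.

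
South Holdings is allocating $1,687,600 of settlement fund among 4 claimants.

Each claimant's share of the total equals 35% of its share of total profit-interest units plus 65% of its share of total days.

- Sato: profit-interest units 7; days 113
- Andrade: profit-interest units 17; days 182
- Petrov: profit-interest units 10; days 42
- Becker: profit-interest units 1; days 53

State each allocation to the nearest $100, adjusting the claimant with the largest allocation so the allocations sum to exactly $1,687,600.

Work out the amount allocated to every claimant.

Sato: $436,000; Andrade: $798,800; Petrov: $286,900; Becker: $165,900

Totals — profit-interest units 35, days 390.
Composite weights (35% profit-interest units + 65% days): Sato 0.2583; Andrade 0.4733; Petrov 0.1700; Becker 0.0983.
Proportional shares: Sato 435,963.33; Andrade 798,797.33; Petrov 286,892.00; Becker 165,947.33.
Rounded to nearest $100: Sato $436,000; Andrade $798,800; Petrov $286,900; Becker $165,900. Sum = $1,687,600.
Rounded total matches; no reconciliation needed.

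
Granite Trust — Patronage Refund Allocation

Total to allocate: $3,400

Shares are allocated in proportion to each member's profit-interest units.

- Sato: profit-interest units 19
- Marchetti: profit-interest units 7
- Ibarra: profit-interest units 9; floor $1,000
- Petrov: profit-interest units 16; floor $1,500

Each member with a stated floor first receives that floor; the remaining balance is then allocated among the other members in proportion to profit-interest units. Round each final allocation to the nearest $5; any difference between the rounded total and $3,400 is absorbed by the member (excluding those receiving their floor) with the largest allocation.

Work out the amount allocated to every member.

Guaranteed amounts: Ibarra $1,000; Petrov $1,500. Remaining pool $900.
Remaining pool split over remaining profit-interest units 26: Sato 657.69 → $660; Marchetti 242.31 → $240.

Sato: $660 · Marchetti: $240 · Ibarra: $1,000 · Petrov: $1,500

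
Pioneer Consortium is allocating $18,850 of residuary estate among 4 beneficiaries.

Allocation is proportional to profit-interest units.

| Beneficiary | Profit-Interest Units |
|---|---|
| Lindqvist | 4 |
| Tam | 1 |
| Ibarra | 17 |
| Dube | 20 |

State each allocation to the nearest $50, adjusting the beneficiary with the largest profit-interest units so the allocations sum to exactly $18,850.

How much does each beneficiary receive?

Lindqvist: $1,800; Tam: $450; Ibarra: $7,650; Dube: $8,950

Combined profit-interest units = 4 + 1 + 17 + 20 = 42.
Unrounded shares: Lindqvist 1,795.24; Tam 448.81; Ibarra 7,629.76; Dube 8,976.19.
At nearest $50: Lindqvist $1,800; Tam $450; Ibarra $7,650; Dube $9,000. Sum = $18,900.
Difference $18,850 − $18,900 = −$50 applied to largest profit-interest units (Dube): Dube becomes $8,950.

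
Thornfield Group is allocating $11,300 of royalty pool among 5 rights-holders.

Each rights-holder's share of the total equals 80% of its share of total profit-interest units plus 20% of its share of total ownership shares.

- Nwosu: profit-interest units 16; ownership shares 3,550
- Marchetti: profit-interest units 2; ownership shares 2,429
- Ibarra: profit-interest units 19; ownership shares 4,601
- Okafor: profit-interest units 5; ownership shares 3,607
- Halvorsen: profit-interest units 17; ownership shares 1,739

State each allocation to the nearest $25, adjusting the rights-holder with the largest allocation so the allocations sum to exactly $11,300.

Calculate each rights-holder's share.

Nwosu: $2,950 | Marchetti: $650 | Ibarra: $3,575 | Okafor: $1,275 | Halvorsen: $2,850

Profit-interest units total 59; ownership shares total 15,926.
Blended shares (80% profit-interest units + 20% ownership shares): Nwosu 0.2615; Marchetti 0.0576; Ibarra 0.3154; Okafor 0.1131; Halvorsen 0.2523.
Pro-rata amounts: Nwosu 2,955.29; Marchetti 651.13; Ibarra 3,564.10; Okafor 1,277.96; Halvorsen 2,851.52.
After rounding ($25): Nwosu $2,950; Marchetti $650; Ibarra $3,575; Okafor $1,275; Halvorsen $2,850. Sum = $11,300.
No rounding difference to absorb.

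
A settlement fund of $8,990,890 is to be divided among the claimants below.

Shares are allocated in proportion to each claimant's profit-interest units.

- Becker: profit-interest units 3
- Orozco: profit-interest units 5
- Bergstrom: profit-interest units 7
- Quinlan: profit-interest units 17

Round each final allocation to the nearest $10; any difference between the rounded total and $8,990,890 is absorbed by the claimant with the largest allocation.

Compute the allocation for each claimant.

Profit-interest units total: 32.
Proportional shares: Becker 3/32 × $8,990,890 = 842,895.94; Orozco 5/32 × $8,990,890 = 1,404,826.56; Bergstrom 7/32 × $8,990,890 = 1,966,757.19; Quinlan 17/32 × $8,990,890 = 4,776,410.31.
Rounded to nearest $10: Becker $842,900; Orozco $1,404,830; Bergstrom $1,966,760; Quinlan $4,776,410. Sum = $8,990,900.
Difference $8,990,890 − $8,990,900 = −$10 applied to largest allocation (Quinlan): Quinlan becomes $4,776,400.

Becker: $842,900; Orozco: $1,404,830; Bergstrom: $1,966,760; Quinlan: $4,776,400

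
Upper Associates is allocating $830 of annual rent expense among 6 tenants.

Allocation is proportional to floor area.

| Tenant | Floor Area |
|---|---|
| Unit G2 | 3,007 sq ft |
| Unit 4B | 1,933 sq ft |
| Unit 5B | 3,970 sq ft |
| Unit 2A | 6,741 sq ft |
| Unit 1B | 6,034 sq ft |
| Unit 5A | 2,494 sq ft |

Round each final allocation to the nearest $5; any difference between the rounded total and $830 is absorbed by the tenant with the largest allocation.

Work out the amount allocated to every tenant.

Unit G2: $105 · Unit 4B: $65 · Unit 5B: $135 · Unit 2A: $235 · Unit 1B: $205 · Unit 5A: $85

Combined floor area = 24,179.
Unrounded shares: Unit G2 3,007/24,179 × $830 = 103.22; Unit 4B 1,933/24,179 × $830 = 66.35; Unit 5B 3,970/24,179 × $830 = 136.28; Unit 2A 6,741/24,179 × $830 = 231.40; Unit 1B 6,034/24,179 × $830 = 207.13; Unit 5A 2,494/24,179 × $830 = 85.61.
After rounding ($5): Unit G2 $105; Unit 4B $65; Unit 5B $135; Unit 2A $230; Unit 1B $205; Unit 5A $85. Sum = $825.
Difference $830 − $825 = +$5 applied to largest allocation (Unit 2A): Unit 2A becomes $235.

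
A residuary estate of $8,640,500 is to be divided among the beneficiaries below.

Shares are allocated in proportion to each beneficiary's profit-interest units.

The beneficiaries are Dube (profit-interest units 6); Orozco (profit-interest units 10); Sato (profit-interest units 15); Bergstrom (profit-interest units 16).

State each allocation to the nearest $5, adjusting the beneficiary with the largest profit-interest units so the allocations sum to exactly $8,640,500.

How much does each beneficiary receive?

Profit-interest units total: 6 + 10 + 15 + 16 = 47.
Proportional shares: Dube 1,103,042.55; Orozco 1,838,404.26; Sato 2,757,606.38; Bergstrom 2,941,446.81.
After rounding ($5): Dube $1,103,045; Orozco $1,838,405; Sato $2,757,605; Bergstrom $2,941,445. Sum = $8,640,500.
Rounded total matches; no reconciliation needed.

Dube: $1,103,045 · Orozco: $1,838,405 · Sato: $2,757,605 · Bergstrom: $2,941,445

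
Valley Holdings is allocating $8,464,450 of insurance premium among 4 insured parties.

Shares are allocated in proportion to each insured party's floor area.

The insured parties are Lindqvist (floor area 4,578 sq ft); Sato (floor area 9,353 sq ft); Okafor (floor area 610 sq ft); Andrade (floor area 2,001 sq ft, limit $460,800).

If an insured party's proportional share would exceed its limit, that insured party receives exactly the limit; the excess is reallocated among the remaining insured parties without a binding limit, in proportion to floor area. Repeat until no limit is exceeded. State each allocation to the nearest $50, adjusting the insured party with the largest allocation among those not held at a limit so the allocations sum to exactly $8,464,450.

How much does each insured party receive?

Combined floor area = 16,542.
Pro-rata shares before constraints: Lindqvist 2,342,537.31; Sato 4,785,878.42; Okafor 312,133.63; Andrade 1,023,900.64.
Held at cap: Andrade ($460,800); residual $8,003,650 reallocated over remaining floor area 14,541.
Redistributed shares: Lindqvist 2,519,820.49 → $2,519,800; Sato 5,148,073.62 → $5,148,050; Okafor 335,755.90 → $335,750.
Rounding difference +$50 applied to Sato → $5,148,100.

Lindqvist: $2,519,800 | Sato: $5,148,100 | Okafor: $335,750 | Andrade: $460,800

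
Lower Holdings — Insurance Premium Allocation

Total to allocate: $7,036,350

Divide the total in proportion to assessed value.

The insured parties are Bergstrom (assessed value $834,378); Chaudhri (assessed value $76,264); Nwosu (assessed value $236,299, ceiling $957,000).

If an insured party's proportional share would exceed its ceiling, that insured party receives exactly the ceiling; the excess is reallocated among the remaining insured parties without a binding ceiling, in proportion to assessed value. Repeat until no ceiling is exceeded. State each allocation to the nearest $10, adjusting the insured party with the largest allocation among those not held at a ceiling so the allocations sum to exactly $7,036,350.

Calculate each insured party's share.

Bergstrom: $5,570,220 · Chaudhri: $509,130 · Nwosu: $957,000

Total assessed value = 1,146,941.
Unconstrained shares: Bergstrom 5,118,812.25; Chaudhri 467,870.79; Nwosu 1,449,666.96.
Held at cap: Nwosu ($957,000); balance $6,079,350 reallocated over remaining assessed value 910,642.
Shares after redistribution: Bergstrom 5,570,219.58 → $5,570,220; Chaudhri 509,130.42 → $509,130.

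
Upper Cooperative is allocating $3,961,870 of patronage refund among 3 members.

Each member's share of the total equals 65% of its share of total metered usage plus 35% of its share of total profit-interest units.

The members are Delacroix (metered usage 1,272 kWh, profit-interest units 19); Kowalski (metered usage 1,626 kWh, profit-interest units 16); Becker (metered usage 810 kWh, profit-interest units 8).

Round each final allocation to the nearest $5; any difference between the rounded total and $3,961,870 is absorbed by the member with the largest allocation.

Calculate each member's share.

Delacroix: $1,496,115 | Kowalski: $1,645,225 | Becker: $820,530

Metered usage total 3,708; profit-interest units total 43.
Composite weights (65% metered usage + 35% profit-interest units): Delacroix 0.3776; Kowalski 0.4153; Becker 0.2071.
Raw shares: Delacroix 1,496,115.06; Kowalski 1,645,225.63; Becker 820,529.31.
At nearest $5: Delacroix $1,496,115; Kowalski $1,645,225; Becker $820,530. Sum = $3,961,870.
Rounded total matches; no reconciliation needed.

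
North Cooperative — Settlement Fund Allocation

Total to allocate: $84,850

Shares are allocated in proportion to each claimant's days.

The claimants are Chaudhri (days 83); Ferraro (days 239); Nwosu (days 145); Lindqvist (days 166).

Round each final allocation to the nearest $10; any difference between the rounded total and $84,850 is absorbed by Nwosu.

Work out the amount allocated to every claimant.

Chaudhri: $11,130 · Ferraro: $32,040 · Nwosu: $19,430 · Lindqvist: $22,250

Combined days = 633.
Raw shares: Chaudhri 83/633 × $84,850 = 11,125.67; Ferraro 239/633 × $84,850 = 32,036.57; Nwosu 145/633 × $84,850 = 19,436.41; Lindqvist 166/633 × $84,850 = 22,251.34.
Rounded to nearest $10: Chaudhri $11,130; Ferraro $32,040; Nwosu $19,440; Lindqvist $22,250. Sum = $84,860.
Difference $84,850 − $84,860 = −$10 applied to Nwosu: Nwosu becomes $19,430.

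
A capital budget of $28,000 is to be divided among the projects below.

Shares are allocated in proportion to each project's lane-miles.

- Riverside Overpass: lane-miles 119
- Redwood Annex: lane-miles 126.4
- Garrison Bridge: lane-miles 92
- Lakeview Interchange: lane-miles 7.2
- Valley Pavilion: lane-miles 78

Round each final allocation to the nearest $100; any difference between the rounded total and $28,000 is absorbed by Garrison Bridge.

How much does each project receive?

Lane-miles total: 422.6.
Pro-rata amounts: Riverside Overpass 119/422.6 × $28,000 = 7,884.52; Redwood Annex 126.4/422.6 × $28,000 = 8,374.82; Garrison Bridge 92/422.6 × $28,000 = 6,095.60; Lakeview Interchange 7.2/422.6 × $28,000 = 477.05; Valley Pavilion 78/422.6 × $28,000 = 5,168.01.
Rounded to nearest $100: Riverside Overpass $7,900; Redwood Annex $8,400; Garrison Bridge $6,100; Lakeview Interchange $500; Valley Pavilion $5,200. Sum = $28,100.
Difference $28,000 − $28,100 = −$100 applied to Garrison Bridge: Garrison Bridge becomes $6,000.

Riverside Overpass: $7,900 · Redwood Annex: $8,400 · Garrison Bridge: $6,000 · Lakeview Interchange: $500 · Valley Pavilion: $5,200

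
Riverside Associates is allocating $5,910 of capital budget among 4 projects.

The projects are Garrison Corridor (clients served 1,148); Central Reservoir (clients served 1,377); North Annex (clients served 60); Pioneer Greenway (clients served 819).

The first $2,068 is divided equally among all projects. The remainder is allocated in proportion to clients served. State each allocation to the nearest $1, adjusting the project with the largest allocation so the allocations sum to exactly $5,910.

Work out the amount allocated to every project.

Garrison Corridor: $1,813 | Central Reservoir: $2,071 | North Annex: $585 | Pioneer Greenway: $1,441

Equal tier: $2,068 ÷ 4 = $517 apiece.
Remainder $3,842 by clients served (total 3,404): Garrison Corridor 1,295.72 → $1,296; Central Reservoir 1,554.18 → $1,554; North Annex 67.72 → $68; Pioneer Greenway 924.38 → $924.
Totals: Garrison Corridor $517 + $1,296 = $1,813; Central Reservoir $517 + $1,554 = $2,071; North Annex $517 + $68 = $585; Pioneer Greenway $517 + $924 = $1,441.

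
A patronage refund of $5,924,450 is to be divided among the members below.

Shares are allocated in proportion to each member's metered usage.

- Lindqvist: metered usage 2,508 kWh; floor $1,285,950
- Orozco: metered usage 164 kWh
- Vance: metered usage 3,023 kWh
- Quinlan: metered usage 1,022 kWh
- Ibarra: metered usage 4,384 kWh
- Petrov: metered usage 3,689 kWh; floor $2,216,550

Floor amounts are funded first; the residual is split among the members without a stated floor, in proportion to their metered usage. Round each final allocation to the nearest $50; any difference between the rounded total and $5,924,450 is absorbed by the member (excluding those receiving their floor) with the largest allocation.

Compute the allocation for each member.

Lindqvist: $1,285,950 | Orozco: $46,200 | Vance: $852,050 | Quinlan: $288,050 | Ibarra: $1,235,650 | Petrov: $2,216,550

Fund the minimums — Lindqvist $1,285,950; Petrov $2,216,550. Balance $2,421,950.
Balance split over remaining metered usage 8,593: Orozco 46,223.65 → $46,200; Vance 852,037.11 → $852,050; Quinlan 288,052.24 → $288,050; Ibarra 1,235,637.01 → $1,235,650.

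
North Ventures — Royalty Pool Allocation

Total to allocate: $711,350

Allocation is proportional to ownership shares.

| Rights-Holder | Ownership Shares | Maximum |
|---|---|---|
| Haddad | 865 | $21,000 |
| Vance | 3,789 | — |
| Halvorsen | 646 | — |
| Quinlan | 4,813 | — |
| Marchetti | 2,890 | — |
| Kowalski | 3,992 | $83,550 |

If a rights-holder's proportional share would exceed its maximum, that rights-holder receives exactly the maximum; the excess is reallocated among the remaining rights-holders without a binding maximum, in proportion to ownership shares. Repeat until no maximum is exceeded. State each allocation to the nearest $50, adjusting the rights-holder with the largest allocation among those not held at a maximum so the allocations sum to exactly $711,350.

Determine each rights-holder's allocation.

Haddad: $21,000; Vance: $189,400; Halvorsen: $32,300; Quinlan: $240,600; Marchetti: $144,500; Kowalski: $83,550

Ownership shares total: 16,995.
Unconstrained shares: Haddad 36,205.81; Vance 158,594.01; Halvorsen 27,039.25; Quinlan 201,454.99; Marchetti 120,965.08; Kowalski 167,090.86.
Capped: Haddad ($21,000), Kowalski ($83,550); remaining pool $606,800 reallocated over remaining ownership shares 12,138.
Shares after redistribution: Vance 189,418.78 → $189,400; Halvorsen 32,294.68 → $32,300; Quinlan 240,610.35 → $240,600; Marchetti 144,476.19 → $144,500.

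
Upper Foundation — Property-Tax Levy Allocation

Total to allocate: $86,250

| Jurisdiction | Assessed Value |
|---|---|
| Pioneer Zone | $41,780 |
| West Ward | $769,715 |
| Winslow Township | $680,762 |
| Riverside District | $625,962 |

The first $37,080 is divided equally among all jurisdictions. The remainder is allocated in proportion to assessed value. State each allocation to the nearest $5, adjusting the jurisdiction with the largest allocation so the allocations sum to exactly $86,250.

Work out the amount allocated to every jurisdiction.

First tranche $37,080 split equally: $9,270 each.
Remainder $49,170 by assessed value (total 2,118,219): Pioneer Zone 969.83 → $970; West Ward 17,867.32 → $17,865; Winslow Township 15,802.46 → $15,800; Riverside District 14,530.39 → $14,530.
Rounding difference +$5 on remainder applied to West Ward.
Totals: Pioneer Zone $9,270 + $970 = $10,240; West Ward $9,270 + $17,870 = $27,140; Winslow Township $9,270 + $15,800 = $25,070; Riverside District $9,270 + $14,530 = $23,800.

Pioneer Zone: $10,240; West Ward: $27,140; Winslow Township: $25,070; Riverside District: $23,800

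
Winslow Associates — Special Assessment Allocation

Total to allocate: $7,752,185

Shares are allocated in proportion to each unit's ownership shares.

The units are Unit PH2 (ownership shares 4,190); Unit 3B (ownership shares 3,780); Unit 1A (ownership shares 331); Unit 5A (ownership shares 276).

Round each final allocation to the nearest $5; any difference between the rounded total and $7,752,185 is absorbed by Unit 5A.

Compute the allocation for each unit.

Unit PH2: $3,787,065 | Unit 3B: $3,416,495 | Unit 1A: $299,170 | Unit 5A: $249,455

Ownership shares total: 8,577.
Unrounded shares: Unit PH2 4,190/8,577 × $7,752,185 = 3,787,064.84; Unit 3B 3,780/8,577 × $7,752,185 = 3,416,492.86; Unit 1A 331/8,577 × $7,752,185 = 299,169.08; Unit 5A 276/8,577 × $7,752,185 = 249,458.21.
After rounding ($5): Unit PH2 $3,787,065; Unit 3B $3,416,495; Unit 1A $299,170; Unit 5A $249,460. Sum = $7,752,190.
Difference $7,752,185 − $7,752,190 = −$5 applied to Unit 5A: Unit 5A becomes $249,455.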